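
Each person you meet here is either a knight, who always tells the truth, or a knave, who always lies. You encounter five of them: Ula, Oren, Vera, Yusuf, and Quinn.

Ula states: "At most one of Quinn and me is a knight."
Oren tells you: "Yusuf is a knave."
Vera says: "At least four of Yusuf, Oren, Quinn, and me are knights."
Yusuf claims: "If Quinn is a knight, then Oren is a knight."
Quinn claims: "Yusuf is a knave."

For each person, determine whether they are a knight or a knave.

Ula: knight, Oren: knave, Vera: knave, Yusuf: knight, Quinn: knave

Consider Ula. Suppose Ula is a knave.
Then Ula's own statement would have to be false, but it can't be — contradiction.
So Ula is a knight.
Consider Oren. Suppose Oren is a knight.
Then no assignment of the remaining roles makes every statement match its speaker's type — contradiction.
So Oren is a knave.
With that fixed, Vera's statement is false, so Vera is a knave.
Consider Yusuf. Suppose Yusuf is a knave.
Then Oren's statement comes out true, contradicting Oren being a knave.
So Yusuf is a knight.
With that fixed, Quinn's statement is false, so Quinn is a knave.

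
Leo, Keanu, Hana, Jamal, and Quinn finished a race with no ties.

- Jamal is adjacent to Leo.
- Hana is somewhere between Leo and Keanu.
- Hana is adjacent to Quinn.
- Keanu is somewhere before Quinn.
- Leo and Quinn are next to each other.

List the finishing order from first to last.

Keanu, Hana, Quinn, Leo, Jamal

From clues 1–2: Hana is in {2,3,4}.
From clues 1–3: Keanu is in {1,5}.
From clues 1–4: Keanu → place 1.
From clues 1–5: Hana → place 2, Quinn → place 3, Leo → place 4, Jamal → place 5.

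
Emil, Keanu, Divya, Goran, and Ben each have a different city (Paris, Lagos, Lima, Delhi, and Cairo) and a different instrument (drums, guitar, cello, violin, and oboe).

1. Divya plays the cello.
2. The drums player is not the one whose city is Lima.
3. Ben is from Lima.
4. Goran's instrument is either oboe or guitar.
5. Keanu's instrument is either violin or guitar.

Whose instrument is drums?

Emil

Clue 1 rules out Divya for the one with instrument drums.
With clues 1–3, Ben is impossible for the one with instrument drums.
With clues 1–4, Goran is impossible for the one with instrument drums.
With clues 1–5, Keanu is impossible for the one with instrument drums.
That leaves Emil.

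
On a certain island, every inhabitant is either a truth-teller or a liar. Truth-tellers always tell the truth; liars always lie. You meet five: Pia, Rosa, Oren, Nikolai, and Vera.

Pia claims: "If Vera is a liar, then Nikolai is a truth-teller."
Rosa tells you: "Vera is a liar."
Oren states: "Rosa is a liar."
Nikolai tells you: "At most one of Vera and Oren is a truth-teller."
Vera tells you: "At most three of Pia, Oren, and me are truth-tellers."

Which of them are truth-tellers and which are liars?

Pia: truth-teller, Rosa: liar, Oren: truth-teller, Nikolai: liar, Vera: truth-teller

Regardless of anyone's role, Vera's statement is true, so Vera is a truth-teller.
With that fixed, Pia's statement is true, so Pia is a truth-teller.
With that fixed, Rosa's statement is false, so Rosa is a liar.
With that fixed, Oren's statement is true, so Oren is a truth-teller.
With that fixed, Nikolai's statement is false, so Nikolai is a liar.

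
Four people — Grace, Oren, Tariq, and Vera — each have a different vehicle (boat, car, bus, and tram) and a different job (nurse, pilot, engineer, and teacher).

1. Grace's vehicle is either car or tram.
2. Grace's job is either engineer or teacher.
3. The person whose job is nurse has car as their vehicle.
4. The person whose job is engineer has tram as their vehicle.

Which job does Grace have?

engineer

With clues 1–2, nurse and pilot are impossible for Grace's job.
With clues 1–4, teacher is impossible for Grace's job.
That leaves engineer.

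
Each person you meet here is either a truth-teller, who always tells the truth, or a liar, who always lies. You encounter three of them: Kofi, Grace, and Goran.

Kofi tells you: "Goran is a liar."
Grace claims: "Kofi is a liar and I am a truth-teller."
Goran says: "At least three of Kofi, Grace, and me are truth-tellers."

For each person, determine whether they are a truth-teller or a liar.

Kofi: truth-teller, Grace: liar, Goran: liar

Consider Kofi. Suppose Kofi is a liar.
Then no assignment of the remaining roles makes every statement match its speaker's type — contradiction.
So Kofi is a truth-teller.
With that fixed, Grace's statement is false, so Grace is a liar.
With that fixed, Goran's statement is false, so Goran is a liar.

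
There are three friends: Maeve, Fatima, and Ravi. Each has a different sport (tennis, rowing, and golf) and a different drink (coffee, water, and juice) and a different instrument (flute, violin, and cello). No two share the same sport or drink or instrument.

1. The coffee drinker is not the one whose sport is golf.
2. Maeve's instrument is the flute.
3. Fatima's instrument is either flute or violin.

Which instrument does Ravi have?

cello

With clues 1–2, flute is impossible for Ravi's instrument.
With clues 1–3, violin is impossible for Ravi's instrument.
That leaves cello.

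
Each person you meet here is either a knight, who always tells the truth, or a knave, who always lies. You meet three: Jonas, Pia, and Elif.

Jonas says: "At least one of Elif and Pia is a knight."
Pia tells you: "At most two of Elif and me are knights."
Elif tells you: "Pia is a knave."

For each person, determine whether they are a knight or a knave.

Regardless of anyone's role, Pia's statement is true, so Pia is a knight.
With that fixed, Elif's statement is false, so Elif is a knave.
With that fixed, Jonas's statement is true, so Jonas is a knight.

Jonas: knight, Pia: knight, Elif: knave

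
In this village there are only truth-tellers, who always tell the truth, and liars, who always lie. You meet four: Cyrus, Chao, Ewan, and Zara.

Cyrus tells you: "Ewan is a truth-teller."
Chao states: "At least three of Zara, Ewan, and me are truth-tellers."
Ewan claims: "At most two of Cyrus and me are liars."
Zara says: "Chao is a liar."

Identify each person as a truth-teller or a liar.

Cyrus: truth-teller, Chao: liar, Ewan: truth-teller, Zara: truth-teller

Regardless of anyone's role, Ewan's statement is true, so Ewan is a truth-teller.
With that fixed, Cyrus's statement is true, so Cyrus is a truth-teller.
Consider Chao. Suppose Chao is a truth-teller.
Then no assignment of the remaining roles makes every statement match its speaker's type — contradiction.
So Chao is a liar.
With that fixed, Zara's statement is true, so Zara is a truth-teller.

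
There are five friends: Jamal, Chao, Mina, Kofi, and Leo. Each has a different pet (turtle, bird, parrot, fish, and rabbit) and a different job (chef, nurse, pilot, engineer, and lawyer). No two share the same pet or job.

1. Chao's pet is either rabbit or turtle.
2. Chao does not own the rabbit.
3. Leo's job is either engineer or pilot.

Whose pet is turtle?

Chao

With clues 1–2, Jamal, Kofi, Leo, and Mina are impossible for the one with pet turtle.
That leaves Chao.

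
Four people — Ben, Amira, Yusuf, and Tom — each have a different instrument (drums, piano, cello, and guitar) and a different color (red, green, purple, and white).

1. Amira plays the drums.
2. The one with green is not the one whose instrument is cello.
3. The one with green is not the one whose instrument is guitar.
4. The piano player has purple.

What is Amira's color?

With clues 1–4, purple, red, and white are impossible for Amira's color.
That leaves green.

green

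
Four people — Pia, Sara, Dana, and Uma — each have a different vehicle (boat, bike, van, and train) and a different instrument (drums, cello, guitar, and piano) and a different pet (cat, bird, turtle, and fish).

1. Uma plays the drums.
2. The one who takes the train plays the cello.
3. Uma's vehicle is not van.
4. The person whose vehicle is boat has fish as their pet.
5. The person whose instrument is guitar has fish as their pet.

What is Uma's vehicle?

With clues 1–2, train is impossible for Uma's vehicle.
With clues 1–3, van is impossible for Uma's vehicle.
With clues 1–5, boat is impossible for Uma's vehicle.
That leaves bike.

bike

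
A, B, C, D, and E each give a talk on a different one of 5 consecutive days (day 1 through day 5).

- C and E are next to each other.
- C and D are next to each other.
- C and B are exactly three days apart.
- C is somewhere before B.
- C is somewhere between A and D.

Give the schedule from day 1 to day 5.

D, C, E, A, B

From clues 1–2: C is in {2,3,4}.
From clues 1–3: A is in {2,4}.
From clues 1–4: C → day 2, A → day 4, B → day 5.
From clues 1–5: D → day 1, E → day 3.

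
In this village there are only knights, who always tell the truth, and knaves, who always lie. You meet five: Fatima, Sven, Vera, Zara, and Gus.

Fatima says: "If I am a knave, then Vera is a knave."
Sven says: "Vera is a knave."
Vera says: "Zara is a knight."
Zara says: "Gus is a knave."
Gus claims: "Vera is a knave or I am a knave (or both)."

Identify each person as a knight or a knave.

Consider Fatima. Suppose Fatima is a knave.
Then no assignment of the remaining roles makes every statement match its speaker's type — contradiction.
So Fatima is a knight.
Consider Sven. Suppose Sven is a knave.
Then no assignment of the remaining roles makes every statement match its speaker's type — contradiction.
So Sven is a knight.
Consider Vera. Suppose Vera is a knight.
Then Sven's statement comes out false, contradicting Sven being a knight.
So Vera is a knave.
With that fixed, Gus's statement is true, so Gus is a knight.
With that fixed, Zara's statement is false, so Zara is a knave.

Fatima: knight, Sven: knight, Vera: knave, Zara: knave, Gus: knight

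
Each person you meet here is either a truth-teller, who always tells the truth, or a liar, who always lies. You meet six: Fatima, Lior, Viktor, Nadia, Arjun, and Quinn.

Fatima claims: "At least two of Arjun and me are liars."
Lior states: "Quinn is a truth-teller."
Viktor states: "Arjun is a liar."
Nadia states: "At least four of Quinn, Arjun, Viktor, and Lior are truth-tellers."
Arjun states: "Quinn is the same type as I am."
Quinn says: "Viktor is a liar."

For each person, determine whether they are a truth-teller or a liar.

Consider Fatima. Suppose Fatima is a truth-teller.
Then Fatima's own statement would have to be true, but it can't be — contradiction.
So Fatima is a liar.
Consider Lior. Suppose Lior is a liar.
Then no assignment of the remaining roles makes every statement match its speaker's type — contradiction.
So Lior is a truth-teller.
Consider Viktor. Suppose Viktor is a truth-teller.
Then no assignment of the remaining roles makes every statement match its speaker's type — contradiction.
So Viktor is a liar.
With that fixed, Nadia's statement is false, so Nadia is a liar.
With that fixed, Quinn's statement is true, so Quinn is a truth-teller.
Consider Arjun. Suppose Arjun is a liar.
Then Fatima's statement comes out true, contradicting Fatima being a liar.
So Arjun is a truth-teller.

Fatima: liar, Lior: truth-teller, Viktor: liar, Nadia: liar, Arjun: truth-teller, Quinn: truth-teller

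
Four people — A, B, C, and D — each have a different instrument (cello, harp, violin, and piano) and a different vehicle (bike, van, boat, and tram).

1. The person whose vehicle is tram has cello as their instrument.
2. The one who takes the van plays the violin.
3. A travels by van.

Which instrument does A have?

violin

With clues 1–3, cello, harp, and piano are impossible for A's instrument.
That leaves violin.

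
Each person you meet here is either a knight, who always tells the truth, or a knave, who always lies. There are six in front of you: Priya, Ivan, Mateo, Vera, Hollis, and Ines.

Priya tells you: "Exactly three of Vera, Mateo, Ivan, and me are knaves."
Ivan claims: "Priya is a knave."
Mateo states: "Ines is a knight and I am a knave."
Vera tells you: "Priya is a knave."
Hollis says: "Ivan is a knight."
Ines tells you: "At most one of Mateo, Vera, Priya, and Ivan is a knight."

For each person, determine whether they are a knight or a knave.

Priya: knave, Ivan: knight, Mateo: knave, Vera: knight, Hollis: knight, Ines: knave

Consider Priya. Suppose Priya is a knight.
Then no assignment of the remaining roles makes every statement match its speaker's type — contradiction.
So Priya is a knave.
With that fixed, Ivan's statement is true, so Ivan is a knight.
With that fixed, Vera's statement is true, so Vera is a knight.
With that fixed, Hollis's statement is true, so Hollis is a knight.
With that fixed, Ines's statement is false, so Ines is a knave.
With that fixed, Mateo's statement is false, so Mateo is a knave.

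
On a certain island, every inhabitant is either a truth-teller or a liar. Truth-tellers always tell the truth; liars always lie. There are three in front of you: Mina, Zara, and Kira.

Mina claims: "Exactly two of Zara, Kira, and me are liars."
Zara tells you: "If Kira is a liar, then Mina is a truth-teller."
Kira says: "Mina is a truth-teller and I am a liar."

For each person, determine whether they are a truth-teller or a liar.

Consider Mina. Suppose Mina is a truth-teller.
Then whichever role Kira has, Kira's statement has the wrong truth value — contradiction.
So Mina is a liar.
With that fixed, Kira's statement is false, so Kira is a liar.
With that fixed, Zara's statement is false, so Zara is a liar.

Mina: liar, Zara: liar, Kira: liar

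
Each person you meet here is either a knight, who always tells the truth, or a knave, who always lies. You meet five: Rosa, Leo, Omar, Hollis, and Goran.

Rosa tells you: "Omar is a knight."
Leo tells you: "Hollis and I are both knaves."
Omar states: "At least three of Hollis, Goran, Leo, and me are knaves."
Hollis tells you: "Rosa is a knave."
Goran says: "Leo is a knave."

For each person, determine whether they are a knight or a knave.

Rosa: knave, Leo: knave, Omar: knave, Hollis: knight, Goran: knight

Consider Rosa. Suppose Rosa is a knight.
Then no assignment of the remaining roles makes every statement match its speaker's type — contradiction.
So Rosa is a knave.
With that fixed, Hollis's statement is true, so Hollis is a knight.
With that fixed, Leo's statement is false, so Leo is a knave.
With that fixed, Goran's statement is true, so Goran is a knight.
With that fixed, Omar's statement is false, so Omar is a knave.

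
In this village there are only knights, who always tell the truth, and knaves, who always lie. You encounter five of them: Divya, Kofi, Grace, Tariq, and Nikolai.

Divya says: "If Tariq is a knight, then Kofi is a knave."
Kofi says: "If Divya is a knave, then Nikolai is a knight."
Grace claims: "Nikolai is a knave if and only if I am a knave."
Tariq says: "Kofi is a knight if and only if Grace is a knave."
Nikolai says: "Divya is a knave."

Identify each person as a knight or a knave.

Divya: knave, Kofi: knight, Grace: knave, Tariq: knight, Nikolai: knight

Consider Divya. Suppose Divya is a knight.
Then no assignment of the remaining roles makes every statement match its speaker's type — contradiction.
So Divya is a knave.
With that fixed, Nikolai's statement is true, so Nikolai is a knight.
With that fixed, Kofi's statement is true, so Kofi is a knight.
Consider Grace. Suppose Grace is a knight.
Then no assignment of the remaining roles makes every statement match its speaker's type — contradiction.
So Grace is a knave.
With that fixed, Tariq's statement is true, so Tariq is a knight.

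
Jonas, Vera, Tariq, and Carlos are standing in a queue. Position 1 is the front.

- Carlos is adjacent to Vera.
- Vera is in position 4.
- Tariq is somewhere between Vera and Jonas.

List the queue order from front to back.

From clues 1–2: Carlos → position 3, Vera → position 4.
From clues 1–3: Jonas → position 1, Tariq → position 2.

Jonas, Tariq, Carlos, Vera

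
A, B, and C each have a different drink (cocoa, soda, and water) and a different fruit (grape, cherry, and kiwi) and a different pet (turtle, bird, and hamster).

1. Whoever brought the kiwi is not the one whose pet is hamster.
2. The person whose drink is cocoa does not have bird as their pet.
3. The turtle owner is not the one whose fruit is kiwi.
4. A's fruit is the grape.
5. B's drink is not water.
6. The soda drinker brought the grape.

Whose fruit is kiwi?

With clues 1–4, A is impossible for the one with fruit kiwi.
With clues 1–6, B is impossible for the one with fruit kiwi.
That leaves C.

C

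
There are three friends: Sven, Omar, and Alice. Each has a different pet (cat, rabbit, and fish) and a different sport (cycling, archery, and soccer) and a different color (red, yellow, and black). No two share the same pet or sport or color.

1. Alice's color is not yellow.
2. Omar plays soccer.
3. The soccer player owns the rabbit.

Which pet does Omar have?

With clues 1–3, cat and fish are impossible for Omar's pet.
That leaves rabbit.

rabbit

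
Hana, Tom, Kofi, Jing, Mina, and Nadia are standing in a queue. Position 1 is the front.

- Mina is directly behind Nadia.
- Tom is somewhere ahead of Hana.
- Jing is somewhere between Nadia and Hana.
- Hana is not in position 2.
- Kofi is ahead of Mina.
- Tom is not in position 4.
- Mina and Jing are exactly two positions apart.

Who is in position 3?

With clues 1–5, Jing, Kofi, and Tom are ruled out for position 3.
With clues 1–7, Mina and Nadia are ruled out for position 3.
So position 3 is Hana.

Hana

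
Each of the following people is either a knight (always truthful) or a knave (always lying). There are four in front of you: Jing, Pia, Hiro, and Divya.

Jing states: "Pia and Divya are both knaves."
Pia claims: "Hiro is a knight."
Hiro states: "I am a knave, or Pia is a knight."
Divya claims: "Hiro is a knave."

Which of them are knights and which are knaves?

Jing: knave, Pia: knight, Hiro: knight, Divya: knave

Consider Jing. Suppose Jing is a knight.
Then no assignment of the remaining roles makes every statement match its speaker's type — contradiction.
So Jing is a knave.
Consider Pia. Suppose Pia is a knave.
Then whichever role Hiro has, Hiro's statement has the wrong truth value — contradiction.
So Pia is a knight.
With that fixed, Hiro's statement is true, so Hiro is a knight.
With that fixed, Divya's statement is false, so Divya is a knave.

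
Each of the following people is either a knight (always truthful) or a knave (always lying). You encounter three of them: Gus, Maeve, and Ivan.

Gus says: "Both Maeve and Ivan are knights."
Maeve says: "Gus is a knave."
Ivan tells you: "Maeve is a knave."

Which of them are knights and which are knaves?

Gus: knave, Maeve: knight, Ivan: knave

Consider Gus. Suppose Gus is a knight.
Then no assignment of the remaining roles makes every statement match its speaker's type — contradiction.
So Gus is a knave.
With that fixed, Maeve's statement is true, so Maeve is a knight.
With that fixed, Ivan's statement is false, so Ivan is a knave.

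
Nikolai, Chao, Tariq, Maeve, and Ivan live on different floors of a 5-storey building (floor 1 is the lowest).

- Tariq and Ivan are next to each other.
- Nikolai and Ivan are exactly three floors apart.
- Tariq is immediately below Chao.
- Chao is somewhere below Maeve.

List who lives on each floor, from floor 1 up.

Ivan, Tariq, Chao, Nikolai, Maeve

From clues 1–2: Nikolai is in {1,2,4,5}.
From clues 1–3: Nikolai is in {4,5}.
From clues 1–4: Ivan → floor 1, Tariq → floor 2, Chao → floor 3, Nikolai → floor 4, Maeve → floor 5.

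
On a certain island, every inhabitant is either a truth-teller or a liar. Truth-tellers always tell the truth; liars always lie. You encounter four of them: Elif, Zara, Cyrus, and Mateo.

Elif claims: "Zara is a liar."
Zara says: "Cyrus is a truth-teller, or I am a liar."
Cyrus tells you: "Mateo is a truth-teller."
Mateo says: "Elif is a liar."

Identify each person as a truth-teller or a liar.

Elif: liar, Zara: truth-teller, Cyrus: truth-teller, Mateo: truth-teller

Consider Elif. Suppose Elif is a truth-teller.
Then no assignment of the remaining roles makes every statement match its speaker's type — contradiction.
So Elif is a liar.
With that fixed, Mateo's statement is true, so Mateo is a truth-teller.
With that fixed, Cyrus's statement is true, so Cyrus is a truth-teller.
With that fixed, Zara's statement is true, so Zara is a truth-teller.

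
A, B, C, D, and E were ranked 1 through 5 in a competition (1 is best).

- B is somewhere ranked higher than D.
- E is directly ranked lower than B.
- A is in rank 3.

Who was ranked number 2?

With clues 1–2, D is ruled out for rank 2.
With clues 1–3, A, B, and C are ruled out for rank 2.
So rank 2 is E.

E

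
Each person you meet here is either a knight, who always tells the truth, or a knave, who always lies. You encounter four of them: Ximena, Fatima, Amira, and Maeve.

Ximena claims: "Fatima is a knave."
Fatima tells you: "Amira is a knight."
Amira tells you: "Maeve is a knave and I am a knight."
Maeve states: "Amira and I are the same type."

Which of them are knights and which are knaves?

Consider Ximena. Suppose Ximena is a knight.
Then no assignment of the remaining roles makes every statement match its speaker's type — contradiction.
So Ximena is a knave.
Consider Fatima. Suppose Fatima is a knave.
Then Ximena's statement comes out true, contradicting Ximena being a knave.
So Fatima is a knight.
Consider Amira. Suppose Amira is a knave.
Then Fatima's statement comes out false, contradicting Fatima being a knight.
So Amira is a knight.
Consider Maeve. Suppose Maeve is a knight.
Then Amira's statement comes out false, contradicting Amira being a knight.
So Maeve is a knave.

Ximena: knave, Fatima: knight, Amira: knight, Maeve: knave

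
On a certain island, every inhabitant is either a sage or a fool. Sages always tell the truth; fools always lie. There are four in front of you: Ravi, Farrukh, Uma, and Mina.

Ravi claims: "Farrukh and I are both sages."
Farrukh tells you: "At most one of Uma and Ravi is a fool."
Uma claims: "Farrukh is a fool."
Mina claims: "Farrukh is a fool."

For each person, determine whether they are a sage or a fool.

Consider Ravi. Suppose Ravi is a fool.
Then no assignment of the remaining roles makes every statement match its speaker's type — contradiction.
So Ravi is a sage.
With that fixed, Farrukh's statement is true, so Farrukh is a sage.
With that fixed, Uma's statement is false, so Uma is a fool.
With that fixed, Mina's statement is false, so Mina is a fool.

Ravi: sage, Farrukh: sage, Uma: fool, Mina: fool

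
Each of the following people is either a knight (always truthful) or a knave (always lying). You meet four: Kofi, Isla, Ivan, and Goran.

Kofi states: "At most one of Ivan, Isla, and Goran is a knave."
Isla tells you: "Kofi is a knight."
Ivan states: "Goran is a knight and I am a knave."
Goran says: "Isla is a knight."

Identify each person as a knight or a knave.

Kofi: knave, Isla: knave, Ivan: knave, Goran: knave

Consider Kofi. Suppose Kofi is a knight.
Then no assignment of the remaining roles makes every statement match its speaker's type — contradiction.
So Kofi is a knave.
With that fixed, Isla's statement is false, so Isla is a knave.
With that fixed, Goran's statement is false, so Goran is a knave.
With that fixed, Ivan's statement is false, so Ivan is a knave.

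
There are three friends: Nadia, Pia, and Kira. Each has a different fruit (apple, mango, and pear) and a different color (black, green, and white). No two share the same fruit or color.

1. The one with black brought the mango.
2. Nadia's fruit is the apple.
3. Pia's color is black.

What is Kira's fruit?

With clues 1–2, apple is impossible for Kira's fruit.
With clues 1–3, mango is impossible for Kira's fruit.
That leaves pear.

pear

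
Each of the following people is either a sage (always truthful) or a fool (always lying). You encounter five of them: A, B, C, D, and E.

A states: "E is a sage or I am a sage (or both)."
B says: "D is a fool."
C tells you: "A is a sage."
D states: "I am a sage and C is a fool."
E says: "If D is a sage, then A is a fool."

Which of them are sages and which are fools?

A: sage, B: sage, C: sage, D: fool, E: sage

Consider A. Suppose A is a fool.
Then no assignment of the remaining roles makes every statement match its speaker's type — contradiction.
So A is a sage.
With that fixed, C's statement is true, so C is a sage.
With that fixed, D's statement is false, so D is a fool.
With that fixed, E's statement is true, so E is a sage.
With that fixed, B's statement is true, so B is a sage.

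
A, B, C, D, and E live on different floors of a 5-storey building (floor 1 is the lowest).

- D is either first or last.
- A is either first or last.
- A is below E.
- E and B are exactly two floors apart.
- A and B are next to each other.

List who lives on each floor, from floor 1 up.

From clue 1: D is in {1,5}.
From clues 1–2: A is in {1,5}.
From clues 1–3: A → floor 1, D → floor 5.
From clues 1–4: C → floor 3.
From clues 1–5: B → floor 2, E → floor 4.

A, B, C, E, D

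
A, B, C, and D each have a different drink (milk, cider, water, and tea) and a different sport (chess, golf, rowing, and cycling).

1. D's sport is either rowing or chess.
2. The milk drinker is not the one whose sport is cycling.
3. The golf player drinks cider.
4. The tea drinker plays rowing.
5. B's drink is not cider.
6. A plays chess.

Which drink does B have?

water

With clues 1–5, cider is impossible for B's drink.
With clues 1–6, milk and tea are impossible for B's drink.
That leaves water.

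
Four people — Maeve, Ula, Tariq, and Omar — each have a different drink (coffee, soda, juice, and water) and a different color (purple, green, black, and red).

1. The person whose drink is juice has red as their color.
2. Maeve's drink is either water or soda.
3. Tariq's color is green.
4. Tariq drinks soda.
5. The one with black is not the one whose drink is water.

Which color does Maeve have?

With clues 1–2, red is impossible for Maeve's color.
With clues 1–3, green is impossible for Maeve's color.
With clues 1–5, black is impossible for Maeve's color.
That leaves purple.

purple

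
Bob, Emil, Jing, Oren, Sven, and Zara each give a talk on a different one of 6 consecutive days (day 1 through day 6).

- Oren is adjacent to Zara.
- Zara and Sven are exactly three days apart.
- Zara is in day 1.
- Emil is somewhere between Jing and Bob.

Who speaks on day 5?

Emil

With clues 1–3, Oren, Sven, and Zara are ruled out for day 5.
With clues 1–4, Bob and Jing are ruled out for day 5.
So day 5 is Emil.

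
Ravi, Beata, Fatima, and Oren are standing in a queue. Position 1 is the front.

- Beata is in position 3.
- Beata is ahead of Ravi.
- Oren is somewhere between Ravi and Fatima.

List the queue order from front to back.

From clue 1: Beata → position 3.
From clues 1–2: Ravi → position 4.
From clues 1–3: Fatima → position 1, Oren → position 2.

Fatima, Oren, Beata, Ravi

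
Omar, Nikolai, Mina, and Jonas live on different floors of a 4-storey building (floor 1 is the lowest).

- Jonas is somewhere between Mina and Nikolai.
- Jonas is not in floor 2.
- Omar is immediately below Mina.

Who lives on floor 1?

Omar

With clue 1, Jonas is ruled out for floor 1.
With clues 1–3, Mina and Nikolai are ruled out for floor 1.
So floor 1 is Omar.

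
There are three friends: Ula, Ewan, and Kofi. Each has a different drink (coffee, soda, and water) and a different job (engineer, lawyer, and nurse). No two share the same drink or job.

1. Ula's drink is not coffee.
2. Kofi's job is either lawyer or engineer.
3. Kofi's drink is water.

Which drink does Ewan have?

coffee

With clues 1–3, soda and water are impossible for Ewan's drink.
That leaves coffee.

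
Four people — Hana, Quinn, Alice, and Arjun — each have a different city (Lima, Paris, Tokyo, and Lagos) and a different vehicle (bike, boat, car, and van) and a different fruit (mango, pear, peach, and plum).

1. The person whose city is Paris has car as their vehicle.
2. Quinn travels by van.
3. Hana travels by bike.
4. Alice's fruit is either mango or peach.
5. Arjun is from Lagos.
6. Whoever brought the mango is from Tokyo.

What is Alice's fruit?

With clues 1–4, pear and plum are impossible for Alice's fruit.
With clues 1–6, mango is impossible for Alice's fruit.
That leaves peach.

peach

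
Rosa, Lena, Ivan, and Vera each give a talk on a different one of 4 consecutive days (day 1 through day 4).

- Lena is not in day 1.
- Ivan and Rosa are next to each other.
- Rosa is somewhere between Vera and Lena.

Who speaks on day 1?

With clue 1, Lena is ruled out for day 1.
With clues 1–3, Ivan and Rosa are ruled out for day 1.
So day 1 is Vera.

Vera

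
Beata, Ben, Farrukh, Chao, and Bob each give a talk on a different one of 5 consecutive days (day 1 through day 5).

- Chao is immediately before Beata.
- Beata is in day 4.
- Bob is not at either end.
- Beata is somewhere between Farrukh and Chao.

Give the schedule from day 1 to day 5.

Ben, Bob, Chao, Beata, Farrukh

From clue 1: Beata is in {2,3,4,5}.
From clues 1–2: Chao → day 3, Beata → day 4.
From clues 1–3: Bob → day 2.
From clues 1–4: Ben → day 1, Farrukh → day 5.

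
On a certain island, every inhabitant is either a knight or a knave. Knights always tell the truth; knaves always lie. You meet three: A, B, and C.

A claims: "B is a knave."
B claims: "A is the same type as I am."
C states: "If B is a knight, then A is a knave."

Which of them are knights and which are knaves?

A: knight, B: knave, C: knight

Consider A. Suppose A is a knave.
Then whichever role B has, B's statement has the wrong truth value — contradiction.
So A is a knight.
Consider B. Suppose B is a knight.
Then A's statement comes out false, contradicting A being a knight.
So B is a knave.
With that fixed, C's statement is true, so C is a knight.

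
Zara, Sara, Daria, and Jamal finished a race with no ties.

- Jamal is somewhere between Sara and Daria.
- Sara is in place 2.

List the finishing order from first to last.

From clue 1: Jamal is in {2,3}.
From clues 1–2: Zara → place 1, Sara → place 2, Jamal → place 3, Daria → place 4.

Zara, Sara, Jamal, Daria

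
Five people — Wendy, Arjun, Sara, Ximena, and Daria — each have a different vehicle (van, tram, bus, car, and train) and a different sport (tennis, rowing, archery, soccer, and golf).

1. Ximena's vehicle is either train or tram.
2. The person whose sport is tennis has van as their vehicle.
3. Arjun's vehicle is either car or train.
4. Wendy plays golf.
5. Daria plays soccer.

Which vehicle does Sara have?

van

With clues 1–5, bus, car, train, and tram are impossible for Sara's vehicle.
That leaves van.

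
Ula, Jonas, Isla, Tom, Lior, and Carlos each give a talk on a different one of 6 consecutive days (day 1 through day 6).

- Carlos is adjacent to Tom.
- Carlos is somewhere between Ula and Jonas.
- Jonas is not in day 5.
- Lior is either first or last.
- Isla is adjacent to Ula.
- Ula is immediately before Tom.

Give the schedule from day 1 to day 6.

Lior, Isla, Ula, Tom, Carlos, Jonas

From clues 1–2: Tom is in {2,3,4,5}.
From clues 1–4: Lior is in {1,6}.
From clues 1–6: Lior → day 1, Isla → day 2, Ula → day 3, Tom → day 4, Carlos → day 5, Jonas → day 6.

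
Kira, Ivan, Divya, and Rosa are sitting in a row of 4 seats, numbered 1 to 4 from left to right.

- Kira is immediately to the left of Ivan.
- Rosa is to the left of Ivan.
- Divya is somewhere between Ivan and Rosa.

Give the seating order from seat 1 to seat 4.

Rosa, Divya, Kira, Ivan

From clue 1: Kira is in {1,2,3}.
From clues 1–2: Kira is in {2,3}.
From clues 1–3: Rosa → seat 1, Divya → seat 2, Kira → seat 3, Ivan → seat 4.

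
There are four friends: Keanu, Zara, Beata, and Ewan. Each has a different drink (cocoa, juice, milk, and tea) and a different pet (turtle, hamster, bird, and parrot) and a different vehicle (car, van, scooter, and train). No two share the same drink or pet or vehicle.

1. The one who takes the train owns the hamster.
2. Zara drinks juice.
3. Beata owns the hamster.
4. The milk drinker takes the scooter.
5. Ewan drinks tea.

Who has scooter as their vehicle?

With clues 1–3, Beata is impossible for the one with vehicle scooter.
With clues 1–4, Zara is impossible for the one with vehicle scooter.
With clues 1–5, Ewan is impossible for the one with vehicle scooter.
That leaves Keanu.

Keanu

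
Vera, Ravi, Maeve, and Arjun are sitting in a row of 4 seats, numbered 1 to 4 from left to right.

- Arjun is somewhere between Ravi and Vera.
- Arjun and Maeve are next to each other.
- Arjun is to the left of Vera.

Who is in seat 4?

With clue 1, Arjun is ruled out for seat 4.
With clues 1–2, Maeve is ruled out for seat 4.
With clues 1–3, Ravi is ruled out for seat 4.
So seat 4 is Vera.

Vera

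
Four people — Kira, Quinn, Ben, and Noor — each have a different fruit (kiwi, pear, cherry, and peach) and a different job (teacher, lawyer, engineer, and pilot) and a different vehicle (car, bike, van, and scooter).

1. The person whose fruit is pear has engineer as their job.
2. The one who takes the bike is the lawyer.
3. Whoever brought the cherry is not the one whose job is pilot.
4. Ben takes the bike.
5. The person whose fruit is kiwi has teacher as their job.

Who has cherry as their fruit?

With clues 1–5, Kira, Noor, and Quinn are impossible for the one with fruit cherry.
That leaves Ben.

Ben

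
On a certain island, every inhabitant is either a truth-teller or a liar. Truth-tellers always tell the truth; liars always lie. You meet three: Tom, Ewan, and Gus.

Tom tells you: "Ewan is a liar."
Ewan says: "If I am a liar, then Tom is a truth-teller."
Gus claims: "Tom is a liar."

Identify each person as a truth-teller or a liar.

Tom: liar, Ewan: truth-teller, Gus: truth-teller

Consider Tom. Suppose Tom is a truth-teller.
Then no assignment of the remaining roles makes every statement match its speaker's type — contradiction.
So Tom is a liar.
With that fixed, Gus's statement is true, so Gus is a truth-teller.
Consider Ewan. Suppose Ewan is a liar.
Then Tom's statement comes out true, contradicting Tom being a liar.
So Ewan is a truth-teller.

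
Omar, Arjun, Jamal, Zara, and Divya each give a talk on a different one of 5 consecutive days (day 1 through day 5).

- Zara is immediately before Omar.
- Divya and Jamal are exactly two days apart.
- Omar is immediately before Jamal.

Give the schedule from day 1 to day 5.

From clue 1: Omar is in {2,3,4,5}.
From clues 1–2: Omar is in {2,5}.
From clues 1–3: Zara → day 1, Omar → day 2, Jamal → day 3, Arjun → day 4, Divya → day 5.

Zara, Omar, Jamal, Arjun, Divya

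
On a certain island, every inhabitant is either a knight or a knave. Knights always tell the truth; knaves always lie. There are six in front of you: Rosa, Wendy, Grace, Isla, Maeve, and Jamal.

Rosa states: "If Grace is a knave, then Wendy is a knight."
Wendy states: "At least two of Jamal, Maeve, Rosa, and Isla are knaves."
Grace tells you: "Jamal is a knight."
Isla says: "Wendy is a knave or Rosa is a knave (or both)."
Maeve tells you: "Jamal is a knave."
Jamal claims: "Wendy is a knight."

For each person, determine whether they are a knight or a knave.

Rosa: knight, Wendy: knight, Grace: knight, Isla: knave, Maeve: knave, Jamal: knight

Consider Rosa. Suppose Rosa is a knave.
Then no assignment of the remaining roles makes every statement match its speaker's type — contradiction.
So Rosa is a knight.
Consider Wendy. Suppose Wendy is a knave.
Then no assignment of the remaining roles makes every statement match its speaker's type — contradiction.
So Wendy is a knight.
With that fixed, Isla's statement is false, so Isla is a knave.
With that fixed, Jamal's statement is true, so Jamal is a knight.
With that fixed, Grace's statement is true, so Grace is a knight.
With that fixed, Maeve's statement is false, so Maeve is a knave.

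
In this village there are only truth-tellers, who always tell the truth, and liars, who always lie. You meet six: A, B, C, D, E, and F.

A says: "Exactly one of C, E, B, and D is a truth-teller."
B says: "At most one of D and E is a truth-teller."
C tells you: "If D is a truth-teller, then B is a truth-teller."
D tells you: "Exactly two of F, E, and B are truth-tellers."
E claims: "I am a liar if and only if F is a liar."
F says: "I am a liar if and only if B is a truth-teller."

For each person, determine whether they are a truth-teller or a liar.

Consider A. Suppose A is a truth-teller.
Then no assignment of the remaining roles makes every statement match its speaker's type — contradiction.
So A is a liar.
Consider B. Suppose B is a truth-teller.
Then whichever role F has, F's statement has the wrong truth value — contradiction.
So B is a liar.
Consider C. Suppose C is a truth-teller.
Then no assignment of the remaining roles makes every statement match its speaker's type — contradiction.
So C is a liar.
Consider D. Suppose D is a liar.
Then B's statement comes out true, contradicting B being a liar.
So D is a truth-teller.
Consider E. Suppose E is a liar.
Then A's statement comes out true, contradicting A being a liar.
So E is a truth-teller.
Consider F. Suppose F is a liar.
Then D's statement comes out false, contradicting D being a truth-teller.
So F is a truth-teller.

A: liar, B: liar, C: liar, D: truth-teller, E: truth-teller, F: truth-teller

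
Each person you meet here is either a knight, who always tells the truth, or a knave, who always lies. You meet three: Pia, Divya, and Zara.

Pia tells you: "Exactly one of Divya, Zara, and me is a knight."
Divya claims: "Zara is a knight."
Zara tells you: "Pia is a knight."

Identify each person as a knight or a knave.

Pia: knave, Divya: knave, Zara: knave

Consider Pia. Suppose Pia is a knight.
Then no assignment of the remaining roles makes every statement match its speaker's type — contradiction.
So Pia is a knave.
With that fixed, Zara's statement is false, so Zara is a knave.
With that fixed, Divya's statement is false, so Divya is a knave.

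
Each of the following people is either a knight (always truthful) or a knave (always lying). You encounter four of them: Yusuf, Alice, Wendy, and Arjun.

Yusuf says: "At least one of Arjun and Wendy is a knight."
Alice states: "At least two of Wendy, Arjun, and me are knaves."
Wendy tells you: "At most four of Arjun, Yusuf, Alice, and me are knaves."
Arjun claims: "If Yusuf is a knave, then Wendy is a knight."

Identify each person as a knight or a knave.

Yusuf: knight, Alice: knave, Wendy: knight, Arjun: knight

Regardless of anyone's role, Wendy's statement is true, so Wendy is a knight.
With that fixed, Arjun's statement is true, so Arjun is a knight.
With that fixed, Yusuf's statement is true, so Yusuf is a knight.
With that fixed, Alice's statement is false, so Alice is a knave.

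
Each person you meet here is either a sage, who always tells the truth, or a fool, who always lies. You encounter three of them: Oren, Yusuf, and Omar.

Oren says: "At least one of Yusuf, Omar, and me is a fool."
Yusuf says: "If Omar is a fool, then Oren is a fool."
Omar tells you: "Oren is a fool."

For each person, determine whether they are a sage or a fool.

Oren: sage, Yusuf: fool, Omar: fool

Consider Oren. Suppose Oren is a fool.
Then Oren's own statement would have to be false, but it can't be — contradiction.
So Oren is a sage.
With that fixed, Omar's statement is false, so Omar is a fool.
With that fixed, Yusuf's statement is false, so Yusuf is a fool.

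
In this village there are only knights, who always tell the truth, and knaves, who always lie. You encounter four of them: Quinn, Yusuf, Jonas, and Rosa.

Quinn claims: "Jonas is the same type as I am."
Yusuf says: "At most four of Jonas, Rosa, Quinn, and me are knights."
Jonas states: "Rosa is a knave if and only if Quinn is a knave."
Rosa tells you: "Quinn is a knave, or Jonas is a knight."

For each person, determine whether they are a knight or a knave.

Regardless of anyone's role, Yusuf's statement is true, so Yusuf is a knight.
Consider Quinn. Suppose Quinn is a knave.
Then no assignment of the remaining roles makes every statement match its speaker's type — contradiction.
So Quinn is a knight.
Consider Jonas. Suppose Jonas is a knave.
Then Quinn's statement comes out false, contradicting Quinn being a knight.
So Jonas is a knight.
With that fixed, Rosa's statement is true, so Rosa is a knight.

Quinn: knight, Yusuf: knight, Jonas: knight, Rosa: knight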